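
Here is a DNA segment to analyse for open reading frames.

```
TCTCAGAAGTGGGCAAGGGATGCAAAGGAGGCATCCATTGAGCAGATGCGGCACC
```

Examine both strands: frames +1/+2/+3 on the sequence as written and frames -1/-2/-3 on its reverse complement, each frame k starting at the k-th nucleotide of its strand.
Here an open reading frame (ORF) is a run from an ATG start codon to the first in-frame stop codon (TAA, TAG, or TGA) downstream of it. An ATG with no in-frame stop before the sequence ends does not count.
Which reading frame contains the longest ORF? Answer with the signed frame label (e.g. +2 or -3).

Reverse complement (5'→3'): GGTGCCGCATCTGCTCAATGGATGCCTCCTTTGCATCCCTTGCCCACTTCTGAGA
Frame +1: TCT CAG AAG TGG GCA AGG GAT GCA AAG GAG GCA TCC ATT GAG CAG ATG CGG CAC — no ATG→stop ORF.
Frame +2: CTC AGA AGT GGG CAA GGG ATG CAA AGG AGG CAT CCA TTG AGC AGA TGC GGC ACC — no ATG→stop ORF.
Frame +3: TCA GAA GTG GGC AAG GGA TGC AAA GGA GGC ATC CAT TGA GCA GAT GCG GCA — no ATG→stop ORF.
Frame -1: GGT GCC GCA TCT GCT CAA TGG ATG CCT CCT TTG CAT CCC TTG CCC ACT TCT GAG — no ATG→stop ORF.
Frame -2: GTG CCG CAT CTG CTC AAT GGA TGC CTC CTT TGC ATC CCT TGC CCA CTT CTG AGA — no ATG→stop ORF.
Frame -3: TGC CGC ATC TGC TCA ATG GAT GCC TCC TTT GCA TCC CTT GCC CAC TTC TGA — ATG at 18, stop TGA at 51 → 36 nt.
Longest ORF is 36 nt in frame -3 (positions 18–53).

-3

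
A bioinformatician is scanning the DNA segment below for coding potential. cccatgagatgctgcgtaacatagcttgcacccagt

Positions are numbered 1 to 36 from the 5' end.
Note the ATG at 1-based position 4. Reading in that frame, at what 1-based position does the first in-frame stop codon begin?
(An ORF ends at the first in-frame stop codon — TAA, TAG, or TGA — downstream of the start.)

Codons from position 4: ATG (4–6), AGA (7–9), TGC (10–12), TGC (13–15), GTA (16–18), ACA (19–21), TAG (22–24).
TAG is a stop codon; it begins at position 22.

22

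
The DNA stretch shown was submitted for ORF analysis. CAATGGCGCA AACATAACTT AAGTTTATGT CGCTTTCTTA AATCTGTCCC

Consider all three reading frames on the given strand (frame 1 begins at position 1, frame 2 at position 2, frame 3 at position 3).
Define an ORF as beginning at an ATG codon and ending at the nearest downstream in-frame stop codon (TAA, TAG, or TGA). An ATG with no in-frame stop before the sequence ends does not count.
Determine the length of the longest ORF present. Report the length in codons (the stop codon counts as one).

Frame 1: CAA TGG CGC AAA CAT AAC TTA AGT TTA TGT CGC TTT CTT AAA TCT GTC — no ATG→stop ORF.
Frame 2: AAT GGC GCA AAC ATA ACT TAA GTT TAT GTC GCT TTC TTA AAT CTG TCC — no ATG→stop ORF.
Frame 3: ATG GCG CAA ACA TAA CTT AAG TTT ATG TCG CTT TCT TAA ATC TGT CCC — ATG at 3, stop TAA at 15 → 15 nt; ATG at 27, stop TAA at 39 → 15 nt.
Longest: frame 3, positions 3–17, 15 nt = 5 codons = 4 aa. → 5 codons.

5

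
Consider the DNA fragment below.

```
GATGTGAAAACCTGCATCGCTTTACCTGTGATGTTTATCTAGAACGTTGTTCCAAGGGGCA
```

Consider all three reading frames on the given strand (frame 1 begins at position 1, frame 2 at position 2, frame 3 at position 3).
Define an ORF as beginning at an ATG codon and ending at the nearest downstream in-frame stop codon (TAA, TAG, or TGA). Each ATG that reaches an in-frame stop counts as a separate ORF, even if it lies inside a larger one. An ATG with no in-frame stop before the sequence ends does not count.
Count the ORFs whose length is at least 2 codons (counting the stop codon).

2

Frame 1: GAT GTG AAA ACC TGC ATC GCT TTA CCT GTG ATG TTT ATC TAG AAC GTT GTT CCA AGG GGC — ATG at 31, stop TAG at 40 → 12 nt.
Frame 2: ATG TGA AAA CCT GCA TCG CTT TAC CTG TGA TGT TTA TCT AGA ACG TTG TTC CAA GGG GCA — ATG at 2, stop TGA at 5 → 6 nt.
Frame 3: TGT GAA AAC CTG CAT CGC TTT ACC TGT GAT GTT TAT CTA GAA CGT TGT TCC AAG GGG — no ATG→stop ORF.
ORFs ≥ 2 codons: frame 1 31–42 (4 codons), frame 2 2–7 (2 codons). Count = 2.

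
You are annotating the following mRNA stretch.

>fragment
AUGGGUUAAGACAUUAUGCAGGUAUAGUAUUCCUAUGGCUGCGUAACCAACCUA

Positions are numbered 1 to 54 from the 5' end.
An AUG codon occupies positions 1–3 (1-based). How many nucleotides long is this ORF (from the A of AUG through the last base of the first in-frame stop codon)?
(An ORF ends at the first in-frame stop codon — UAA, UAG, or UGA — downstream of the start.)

Codons from position 1: AUG (1–3), GGU (4–6), UAA (7–9).
UAA is the first in-frame stop; ORF spans 1–9, 9 nucleotides.

9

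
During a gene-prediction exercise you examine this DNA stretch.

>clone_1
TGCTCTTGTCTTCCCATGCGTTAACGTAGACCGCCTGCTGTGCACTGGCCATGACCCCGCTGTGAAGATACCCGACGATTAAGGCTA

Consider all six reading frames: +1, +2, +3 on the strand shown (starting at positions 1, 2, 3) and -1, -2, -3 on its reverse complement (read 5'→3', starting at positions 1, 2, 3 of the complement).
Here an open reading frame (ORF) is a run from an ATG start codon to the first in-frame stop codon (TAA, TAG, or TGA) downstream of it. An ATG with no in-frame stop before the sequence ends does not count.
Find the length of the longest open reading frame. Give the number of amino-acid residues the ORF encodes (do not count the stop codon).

4

Reverse complement (5'→3'): TAGCCTTAATCGTCGGGTATCTTCACAGCGGGGTCATGGCCAGTGCACAGCAGGCGGTCTACGTTAACGCATGGGAAGACAAGAGCA
Frame +1: TGC TCT TGT CTT CCC ATG CGT TAA CGT AGA CCG CCT GCT GTG CAC TGG CCA TGA CCC CGC TGT GAA GAT ACC CGA CGA TTA AGG CTA — ATG at 16, stop TAA at 22 → 9 nt.
Frame +2: GCT CTT GTC TTC CCA TGC GTT AAC GTA GAC CGC CTG CTG TGC ACT GGC CAT GAC CCC GCT GTG AAG ATA CCC GAC GAT TAA GGC — no ATG→stop ORF.
Frame +3: CTC TTG TCT TCC CAT GCG TTA ACG TAG ACC GCC TGC TGT GCA CTG GCC ATG ACC CCG CTG TGA AGA TAC CCG ACG ATT AAG GCT — ATG at 51, stop TGA at 63 → 15 nt.
Frame -1: TAG CCT TAA TCG TCG GGT ATC TTC ACA GCG GGG TCA TGG CCA GTG CAC AGC AGG CGG TCT ACG TTA ACG CAT GGG AAG ACA AGA GCA — no ATG→stop ORF.
Frame -2: AGC CTT AAT CGT CGG GTA TCT TCA CAG CGG GGT CAT GGC CAG TGC ACA GCA GGC GGT CTA CGT TAA CGC ATG GGA AGA CAA GAG — no ATG→stop ORF.
Frame -3: GCC TTA ATC GTC GGG TAT CTT CAC AGC GGG GTC ATG GCC AGT GCA CAG CAG GCG GTC TAC GTT AAC GCA TGG GAA GAC AAG AGC — no ATG→stop ORF.
Longest: frame +3, positions 51–65, 15 nt = 5 codons = 4 aa. → 4 amino acids.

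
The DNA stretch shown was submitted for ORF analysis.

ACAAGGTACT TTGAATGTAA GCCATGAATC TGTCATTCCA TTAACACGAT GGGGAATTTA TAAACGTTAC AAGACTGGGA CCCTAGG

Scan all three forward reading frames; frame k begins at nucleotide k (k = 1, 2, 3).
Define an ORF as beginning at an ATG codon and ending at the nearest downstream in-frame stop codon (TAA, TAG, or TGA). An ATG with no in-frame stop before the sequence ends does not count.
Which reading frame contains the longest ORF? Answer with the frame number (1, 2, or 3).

Frame 1: ACA AGG TAC TTT GAA TGT AAG CCA TGA ATC TGT CAT TCC ATT AAC ACG ATG GGG AAT TTA TAA ACG TTA CAA GAC TGG GAC CCT AGG — ATG at 49, stop TAA at 61 → 15 nt.
Frame 2: CAA GGT ACT TTG AAT GTA AGC CAT GAA TCT GTC ATT CCA TTA ACA CGA TGG GGA ATT TAT AAA CGT TAC AAG ACT GGG ACC CTA — no ATG→stop ORF.
Frame 3: AAG GTA CTT TGA ATG TAA GCC ATG AAT CTG TCA TTC CAT TAA CAC GAT GGG GAA TTT ATA AAC GTT ACA AGA CTG GGA CCC TAG — ATG at 15, stop TAA at 18 → 6 nt; ATG at 24, stop TAA at 42 → 21 nt.
Longest ORF is 21 nt in frame 3 (positions 24–44).

3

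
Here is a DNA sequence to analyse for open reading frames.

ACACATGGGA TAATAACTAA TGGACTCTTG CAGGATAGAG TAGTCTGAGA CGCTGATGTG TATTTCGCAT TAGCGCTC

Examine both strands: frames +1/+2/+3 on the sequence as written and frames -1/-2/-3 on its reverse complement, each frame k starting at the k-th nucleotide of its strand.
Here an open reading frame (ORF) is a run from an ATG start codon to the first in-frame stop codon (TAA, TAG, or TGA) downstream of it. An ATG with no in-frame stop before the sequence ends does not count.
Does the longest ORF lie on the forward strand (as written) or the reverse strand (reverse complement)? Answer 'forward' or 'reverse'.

reverse

Reverse complement (5'→3'): GAGCGCTAATGCGAAATACACATCAGCGTCTCAGACTACTCTATCCTGCAAGAGTCCATTAGTTATTATCCCATGTGT
Frame +1: ACA CAT GGG ATA ATA ACT AAT GGA CTC TTG CAG GAT AGA GTA GTC TGA GAC GCT GAT GTG TAT TTC GCA TTA GCG CTC — no ATG→stop ORF.
Frame +2: CAC ATG GGA TAA TAA CTA ATG GAC TCT TGC AGG ATA GAG TAG TCT GAG ACG CTG ATG TGT ATT TCG CAT TAG CGC — ATG at 5, stop TAA at 11 → 9 nt; ATG at 20, stop TAG at 41 → 24 nt; ATG at 56, stop TAG at 71 → 18 nt.
Frame +3: ACA TGG GAT AAT AAC TAA TGG ACT CTT GCA GGA TAG AGT AGT CTG AGA CGC TGA TGT GTA TTT CGC ATT AGC GCT — no ATG→stop ORF.
Frame -1: GAG CGC TAA TGC GAA ATA CAC ATC AGC GTC TCA GAC TAC TCT ATC CTG CAA GAG TCC ATT AGT TAT TAT CCC ATG TGT — no ATG→stop ORF.
Frame -2: AGC GCT AAT GCG AAA TAC ACA TCA GCG TCT CAG ACT ACT CTA TCC TGC AAG AGT CCA TTA GTT ATT ATC CCA TGT — no ATG→stop ORF.
Frame -3: GCG CTA ATG CGA AAT ACA CAT CAG CGT CTC AGA CTA CTC TAT CCT GCA AGA GTC CAT TAG TTA TTA TCC CAT GTG — ATG at 9, stop TAG at 60 → 54 nt.
Forward-strand max 24 nt; reverse-strand max 54 nt. The reverse strand has the longer ORF.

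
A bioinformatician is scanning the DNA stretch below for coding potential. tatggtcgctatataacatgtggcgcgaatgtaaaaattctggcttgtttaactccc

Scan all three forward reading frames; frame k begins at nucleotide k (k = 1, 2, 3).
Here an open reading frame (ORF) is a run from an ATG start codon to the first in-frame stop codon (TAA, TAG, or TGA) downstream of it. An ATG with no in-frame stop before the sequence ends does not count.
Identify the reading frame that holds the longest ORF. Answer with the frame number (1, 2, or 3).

Frame 1: TAT GGT CGC TAT ATA ACA TGT GGC GCG AAT GTA AAA ATT CTG GCT TGT TTA ACT CCC — no ATG→stop ORF.
Frame 2: ATG GTC GCT ATA TAA CAT GTG GCG CGA ATG TAA AAA TTC TGG CTT GTT TAA CTC — ATG at 2, stop TAA at 14 → 15 nt; ATG at 29, stop TAA at 32 → 6 nt.
Frame 3: TGG TCG CTA TAT AAC ATG TGG CGC GAA TGT AAA AAT TCT GGC TTG TTT AAC TCC — no ATG→stop ORF.
Longest ORF is 15 nt in frame 2 (positions 2–16).

2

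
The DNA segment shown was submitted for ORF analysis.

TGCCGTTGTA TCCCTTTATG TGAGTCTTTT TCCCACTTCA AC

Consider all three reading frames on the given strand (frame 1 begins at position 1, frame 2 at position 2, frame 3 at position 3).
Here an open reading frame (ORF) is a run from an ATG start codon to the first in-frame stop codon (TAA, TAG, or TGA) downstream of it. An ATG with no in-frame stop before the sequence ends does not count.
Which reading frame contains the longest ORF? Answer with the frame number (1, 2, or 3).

Frame 1: TGC CGT TGT ATC CCT TTA TGT GAG TCT TTT TCC CAC TTC AAC — no ATG→stop ORF.
Frame 2: GCC GTT GTA TCC CTT TAT GTG AGT CTT TTT CCC ACT TCA — no ATG→stop ORF.
Frame 3: CCG TTG TAT CCC TTT ATG TGA GTC TTT TTC CCA CTT CAA — ATG at 18, stop TGA at 21 → 6 nt.
Longest ORF is 6 nt in frame 3 (positions 18–23).

3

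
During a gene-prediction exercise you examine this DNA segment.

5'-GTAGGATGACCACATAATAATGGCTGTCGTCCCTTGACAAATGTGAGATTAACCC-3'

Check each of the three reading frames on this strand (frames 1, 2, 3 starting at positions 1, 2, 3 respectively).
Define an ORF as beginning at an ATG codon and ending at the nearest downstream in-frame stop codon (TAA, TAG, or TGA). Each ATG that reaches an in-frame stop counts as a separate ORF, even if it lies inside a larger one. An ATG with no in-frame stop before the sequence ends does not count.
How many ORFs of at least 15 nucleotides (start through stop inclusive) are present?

Frame 1: GTA GGA TGA CCA CAT AAT AAT GGC TGT CGT CCC TTG ACA AAT GTG AGA TTA ACC — no ATG→stop ORF.
Frame 2: TAG GAT GAC CAC ATA ATA ATG GCT GTC GTC CCT TGA CAA ATG TGA GAT TAA CCC — ATG at 20, stop TGA at 35 → 18 nt; ATG at 41, stop TGA at 44 → 6 nt.
Frame 3: AGG ATG ACC ACA TAA TAA TGG CTG TCG TCC CTT GAC AAA TGT GAG ATT AAC — ATG at 6, stop TAA at 15 → 12 nt.
ORFs ≥ 15 nucleotides: frame 2 20–37 (18 nucleotides). Count = 1.

1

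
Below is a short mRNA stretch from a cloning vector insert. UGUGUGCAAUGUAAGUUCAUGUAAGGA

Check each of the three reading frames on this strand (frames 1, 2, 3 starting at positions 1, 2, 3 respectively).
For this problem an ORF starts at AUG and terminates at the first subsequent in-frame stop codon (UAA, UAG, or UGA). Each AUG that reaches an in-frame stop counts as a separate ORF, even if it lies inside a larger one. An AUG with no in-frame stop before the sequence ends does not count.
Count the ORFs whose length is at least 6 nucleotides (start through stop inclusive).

2

Frame 1: UGU GUG CAA UGU AAG UUC AUG UAA GGA — AUG at 19, stop UAA at 22 → 6 nt.
Frame 2: GUG UGC AAU GUA AGU UCA UGU AAG — no AUG→stop ORF.
Frame 3: UGU GCA AUG UAA GUU CAU GUA AGG — AUG at 9, stop UAA at 12 → 6 nt.
ORFs ≥ 6 nucleotides: frame 1 19–24 (6 nucleotides), frame 3 9–14 (6 nucleotides). Count = 2.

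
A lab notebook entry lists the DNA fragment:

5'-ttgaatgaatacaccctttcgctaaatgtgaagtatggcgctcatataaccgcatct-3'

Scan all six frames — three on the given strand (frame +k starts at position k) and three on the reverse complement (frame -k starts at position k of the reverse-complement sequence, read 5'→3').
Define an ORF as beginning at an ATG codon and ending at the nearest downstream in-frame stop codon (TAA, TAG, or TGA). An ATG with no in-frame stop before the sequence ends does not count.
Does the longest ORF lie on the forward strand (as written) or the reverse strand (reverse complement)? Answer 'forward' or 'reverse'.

Reverse complement (5'→3'): AGATGCGGTTATATGAGCGCCATACTTCACATTTAGCGAAAGGGTGTATTCATTCAA
Frame +1: TTG AAT GAA TAC ACC CTT TCG CTA AAT GTG AAG TAT GGC GCT CAT ATA ACC GCA TCT — no ATG→stop ORF.
Frame +2: TGA ATG AAT ACA CCC TTT CGC TAA ATG TGA AGT ATG GCG CTC ATA TAA CCG CAT — ATG at 5, stop TAA at 23 → 21 nt; ATG at 26, stop TGA at 29 → 6 nt; ATG at 35, stop TAA at 47 → 15 nt.
Frame +3: GAA TGA ATA CAC CCT TTC GCT AAA TGT GAA GTA TGG CGC TCA TAT AAC CGC ATC — no ATG→stop ORF.
Frame -1: AGA TGC GGT TAT ATG AGC GCC ATA CTT CAC ATT TAG CGA AAG GGT GTA TTC ATT CAA — ATG at 13, stop TAG at 34 → 24 nt.
Frame -2: GAT GCG GTT ATA TGA GCG CCA TAC TTC ACA TTT AGC GAA AGG GTG TAT TCA TTC — no ATG→stop ORF.
Frame -3: ATG CGG TTA TAT GAG CGC CAT ACT TCA CAT TTA GCG AAA GGG TGT ATT CAT TCA — no ATG→stop ORF.
Forward-strand max 21 nt; reverse-strand max 24 nt. The reverse strand has the longer ORF.

reverse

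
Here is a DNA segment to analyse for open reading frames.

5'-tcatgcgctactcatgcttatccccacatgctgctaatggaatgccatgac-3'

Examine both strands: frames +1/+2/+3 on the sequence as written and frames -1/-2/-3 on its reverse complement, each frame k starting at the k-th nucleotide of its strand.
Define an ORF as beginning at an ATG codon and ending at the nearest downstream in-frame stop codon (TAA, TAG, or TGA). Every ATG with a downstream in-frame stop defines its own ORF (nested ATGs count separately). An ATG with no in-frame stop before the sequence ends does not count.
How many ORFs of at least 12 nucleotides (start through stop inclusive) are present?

Reverse complement (5'→3'): GTCATGGCATTCCATTAGCAGCATGTGGGGATAAGCATGAGTAGCGCATGA
Frame +1: TCA TGC GCT ACT CAT GCT TAT CCC CAC ATG CTG CTA ATG GAA TGC CAT GAC — no ATG→stop ORF.
Frame +2: CAT GCG CTA CTC ATG CTT ATC CCC ACA TGC TGC TAA TGG AAT GCC ATG — ATG at 14, stop TAA at 35 → 24 nt.
Frame +3: ATG CGC TAC TCA TGC TTA TCC CCA CAT GCT GCT AAT GGA ATG CCA TGA — ATG at 3, stop TGA at 48 → 48 nt; ATG at 42, stop TGA at 48 → 9 nt.
Frame -1: GTC ATG GCA TTC CAT TAG CAG CAT GTG GGG ATA AGC ATG AGT AGC GCA TGA — ATG at 4, stop TAG at 16 → 15 nt; ATG at 37, stop TGA at 49 → 15 nt.
Frame -2: TCA TGG CAT TCC ATT AGC AGC ATG TGG GGA TAA GCA TGA GTA GCG CAT — ATG at 23, stop TAA at 32 → 12 nt.
Frame -3: CAT GGC ATT CCA TTA GCA GCA TGT GGG GAT AAG CAT GAG TAG CGC ATG — no ATG→stop ORF.
ORFs ≥ 12 nucleotides: frame +2 14–37 (24 nucleotides), frame +3 3–50 (48 nucleotides), frame -1 4–18 (15 nucleotides), frame -1 37–51 (15 nucleotides), frame -2 23–34 (12 nucleotides). Count = 5.

5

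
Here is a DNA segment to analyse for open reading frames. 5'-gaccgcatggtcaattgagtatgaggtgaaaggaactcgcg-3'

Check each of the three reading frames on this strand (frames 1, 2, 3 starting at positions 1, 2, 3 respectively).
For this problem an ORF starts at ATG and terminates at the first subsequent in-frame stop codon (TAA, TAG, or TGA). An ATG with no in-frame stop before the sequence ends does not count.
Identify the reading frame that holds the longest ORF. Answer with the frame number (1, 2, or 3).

Frame 1: GAC CGC ATG GTC AAT TGA GTA TGA GGT GAA AGG AAC TCG — ATG at 7, stop TGA at 16 → 12 nt.
Frame 2: ACC GCA TGG TCA ATT GAG TAT GAG GTG AAA GGA ACT CGC — no ATG→stop ORF.
Frame 3: CCG CAT GGT CAA TTG AGT ATG AGG TGA AAG GAA CTC GCG — ATG at 21, stop TGA at 27 → 9 nt.
Longest ORF is 12 nt in frame 1 (positions 7–18).

1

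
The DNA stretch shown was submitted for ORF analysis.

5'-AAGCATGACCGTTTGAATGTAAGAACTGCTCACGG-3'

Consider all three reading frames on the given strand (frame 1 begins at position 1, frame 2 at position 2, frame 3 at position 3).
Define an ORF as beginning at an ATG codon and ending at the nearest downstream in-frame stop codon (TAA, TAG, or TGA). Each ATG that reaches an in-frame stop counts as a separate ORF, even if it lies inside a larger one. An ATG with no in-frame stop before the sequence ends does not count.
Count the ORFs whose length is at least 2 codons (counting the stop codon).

2

Frame 1: AAG CAT GAC CGT TTG AAT GTA AGA ACT GCT CAC — no ATG→stop ORF.
Frame 2: AGC ATG ACC GTT TGA ATG TAA GAA CTG CTC ACG — ATG at 5, stop TGA at 14 → 12 nt; ATG at 17, stop TAA at 20 → 6 nt.
Frame 3: GCA TGA CCG TTT GAA TGT AAG AAC TGC TCA CGG — no ATG→stop ORF.
ORFs ≥ 2 codons: frame 2 5–16 (4 codons), frame 2 17–22 (2 codons). Count = 2.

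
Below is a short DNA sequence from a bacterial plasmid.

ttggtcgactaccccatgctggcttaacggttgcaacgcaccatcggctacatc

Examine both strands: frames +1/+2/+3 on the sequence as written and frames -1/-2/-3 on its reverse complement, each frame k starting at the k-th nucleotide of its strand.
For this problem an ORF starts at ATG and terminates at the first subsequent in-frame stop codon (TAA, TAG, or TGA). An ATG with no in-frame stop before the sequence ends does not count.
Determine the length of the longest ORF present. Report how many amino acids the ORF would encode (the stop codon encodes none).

Reverse complement (5'→3'): GATGTAGCCGATGGTGCGTTGCAACCGTTAAGCCAGCATGGGGTAGTCGACCAA
Frame +1: TTG GTC GAC TAC CCC ATG CTG GCT TAA CGG TTG CAA CGC ACC ATC GGC TAC ATC — ATG at 16, stop TAA at 25 → 12 nt.
Frame +2: TGG TCG ACT ACC CCA TGC TGG CTT AAC GGT TGC AAC GCA CCA TCG GCT ACA — no ATG→stop ORF.
Frame +3: GGT CGA CTA CCC CAT GCT GGC TTA ACG GTT GCA ACG CAC CAT CGG CTA CAT — no ATG→stop ORF.
Frame -1: GAT GTA GCC GAT GGT GCG TTG CAA CCG TTA AGC CAG CAT GGG GTA GTC GAC CAA — no ATG→stop ORF.
Frame -2: ATG TAG CCG ATG GTG CGT TGC AAC CGT TAA GCC AGC ATG GGG TAG TCG ACC — ATG at 2, stop TAG at 5 → 6 nt; ATG at 11, stop TAA at 29 → 21 nt; ATG at 38, stop TAG at 44 → 9 nt.
Frame -3: TGT AGC CGA TGG TGC GTT GCA ACC GTT AAG CCA GCA TGG GGT AGT CGA CCA — no ATG→stop ORF.
Longest: frame -2, positions 11–31, 21 nt = 7 codons = 6 aa. → 6 amino acids.

6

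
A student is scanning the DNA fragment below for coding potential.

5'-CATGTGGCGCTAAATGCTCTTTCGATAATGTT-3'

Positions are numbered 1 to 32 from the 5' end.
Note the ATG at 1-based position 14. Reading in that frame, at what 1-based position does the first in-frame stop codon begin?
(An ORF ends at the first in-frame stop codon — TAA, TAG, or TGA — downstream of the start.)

Codons from position 14: ATG (14–16), CTC (17–19), TTT (20–22), CGA (23–25), TAA (26–28).
TAA is a stop codon; it begins at position 26.

26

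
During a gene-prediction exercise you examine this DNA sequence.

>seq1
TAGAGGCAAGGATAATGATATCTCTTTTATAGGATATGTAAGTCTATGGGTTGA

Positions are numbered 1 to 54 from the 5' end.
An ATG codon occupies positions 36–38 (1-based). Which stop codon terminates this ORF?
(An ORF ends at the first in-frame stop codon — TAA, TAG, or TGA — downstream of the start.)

Codons from position 36: ATG (36–38), TAA (39–41).
The first in-frame stop codon is TAA.

TAA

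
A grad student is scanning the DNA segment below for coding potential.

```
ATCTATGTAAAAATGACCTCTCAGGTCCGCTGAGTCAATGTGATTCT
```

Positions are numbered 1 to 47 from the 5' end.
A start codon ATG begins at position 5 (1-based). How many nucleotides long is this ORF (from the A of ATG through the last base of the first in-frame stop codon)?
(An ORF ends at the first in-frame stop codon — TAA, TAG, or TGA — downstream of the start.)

6

Codons from position 5: ATG (5–7), TAA (8–10).
TAA is the first in-frame stop; ORF spans 5–10, 6 nucleotides.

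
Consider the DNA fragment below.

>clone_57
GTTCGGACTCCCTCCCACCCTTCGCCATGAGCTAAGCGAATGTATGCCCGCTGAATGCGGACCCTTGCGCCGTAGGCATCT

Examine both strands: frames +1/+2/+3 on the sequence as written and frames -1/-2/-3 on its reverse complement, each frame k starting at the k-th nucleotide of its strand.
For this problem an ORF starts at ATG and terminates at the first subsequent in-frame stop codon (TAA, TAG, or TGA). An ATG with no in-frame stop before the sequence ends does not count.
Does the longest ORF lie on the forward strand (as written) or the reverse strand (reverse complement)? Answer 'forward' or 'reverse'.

Reverse complement (5'→3'): AGATGCCTACGGCGCAAGGGTCCGCATTCAGCGGGCATACATTCGCTTAGCTCATGGCGAAGGGTGGGAGGGAGTCCGAAC
Frame +1: GTT CGG ACT CCC TCC CAC CCT TCG CCA TGA GCT AAG CGA ATG TAT GCC CGC TGA ATG CGG ACC CTT GCG CCG TAG GCA TCT — ATG at 40, stop TGA at 52 → 15 nt; ATG at 55, stop TAG at 73 → 21 nt.
Frame +2: TTC GGA CTC CCT CCC ACC CTT CGC CAT GAG CTA AGC GAA TGT ATG CCC GCT GAA TGC GGA CCC TTG CGC CGT AGG CAT — no ATG→stop ORF.
Frame +3: TCG GAC TCC CTC CCA CCC TTC GCC ATG AGC TAA GCG AAT GTA TGC CCG CTG AAT GCG GAC CCT TGC GCC GTA GGC ATC — ATG at 27, stop TAA at 33 → 9 nt.
Frame -1: AGA TGC CTA CGG CGC AAG GGT CCG CAT TCA GCG GGC ATA CAT TCG CTT AGC TCA TGG CGA AGG GTG GGA GGG AGT CCG AAC — no ATG→stop ORF.
Frame -2: GAT GCC TAC GGC GCA AGG GTC CGC ATT CAG CGG GCA TAC ATT CGC TTA GCT CAT GGC GAA GGG TGG GAG GGA GTC CGA — no ATG→stop ORF.
Frame -3: ATG CCT ACG GCG CAA GGG TCC GCA TTC AGC GGG CAT ACA TTC GCT TAG CTC ATG GCG AAG GGT GGG AGG GAG TCC GAA — ATG at 3, stop TAG at 48 → 48 nt.
Forward-strand max 21 nt; reverse-strand max 48 nt. The reverse strand has the longer ORF.

reverse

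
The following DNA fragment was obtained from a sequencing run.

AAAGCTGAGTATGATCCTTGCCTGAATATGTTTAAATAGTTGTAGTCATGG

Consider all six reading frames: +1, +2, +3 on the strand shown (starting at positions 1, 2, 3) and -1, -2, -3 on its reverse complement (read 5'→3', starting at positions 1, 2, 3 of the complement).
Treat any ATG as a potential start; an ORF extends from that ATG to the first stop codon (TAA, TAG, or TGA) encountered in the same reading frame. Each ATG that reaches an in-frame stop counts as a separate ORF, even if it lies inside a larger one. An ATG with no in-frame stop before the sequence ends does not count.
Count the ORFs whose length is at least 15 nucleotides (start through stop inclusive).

2

Reverse complement (5'→3'): CCATGACTACAACTATTTAAACATATTCAGGCAAGGATCATACTCAGCTTT
Frame +1: AAA GCT GAG TAT GAT CCT TGC CTG AAT ATG TTT AAA TAG TTG TAG TCA TGG — ATG at 28, stop TAG at 37 → 12 nt.
Frame +2: AAG CTG AGT ATG ATC CTT GCC TGA ATA TGT TTA AAT AGT TGT AGT CAT — ATG at 11, stop TGA at 23 → 15 nt.
Frame +3: AGC TGA GTA TGA TCC TTG CCT GAA TAT GTT TAA ATA GTT GTA GTC ATG — no ATG→stop ORF.
Frame -1: CCA TGA CTA CAA CTA TTT AAA CAT ATT CAG GCA AGG ATC ATA CTC AGC TTT — no ATG→stop ORF.
Frame -2: CAT GAC TAC AAC TAT TTA AAC ATA TTC AGG CAA GGA TCA TAC TCA GCT — no ATG→stop ORF.
Frame -3: ATG ACT ACA ACT ATT TAA ACA TAT TCA GGC AAG GAT CAT ACT CAG CTT — ATG at 3, stop TAA at 18 → 18 nt.
ORFs ≥ 15 nucleotides: frame +2 11–25 (15 nucleotides), frame -3 3–20 (18 nucleotides). Count = 2.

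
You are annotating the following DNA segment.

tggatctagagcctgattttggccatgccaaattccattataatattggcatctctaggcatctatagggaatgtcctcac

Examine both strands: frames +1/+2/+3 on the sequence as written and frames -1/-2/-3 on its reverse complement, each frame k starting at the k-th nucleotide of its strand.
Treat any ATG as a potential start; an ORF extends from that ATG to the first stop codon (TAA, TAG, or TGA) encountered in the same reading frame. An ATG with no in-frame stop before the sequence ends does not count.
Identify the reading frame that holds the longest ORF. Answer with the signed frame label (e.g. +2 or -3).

Reverse complement (5'→3'): GTGAGGACATTCCCTATAGATGCCTAGAGATGCCAATATTATAATGGAATTTGGCATGGCCAAAATCAGGCTCTAGATCCA
Frame +1: TGG ATC TAG AGC CTG ATT TTG GCC ATG CCA AAT TCC ATT ATA ATA TTG GCA TCT CTA GGC ATC TAT AGG GAA TGT CCT CAC — no ATG→stop ORF.
Frame +2: GGA TCT AGA GCC TGA TTT TGG CCA TGC CAA ATT CCA TTA TAA TAT TGG CAT CTC TAG GCA TCT ATA GGG AAT GTC CTC — no ATG→stop ORF.
Frame +3: GAT CTA GAG CCT GAT TTT GGC CAT GCC AAA TTC CAT TAT AAT ATT GGC ATC TCT AGG CAT CTA TAG GGA ATG TCC TCA — no ATG→stop ORF.
Frame -1: GTG AGG ACA TTC CCT ATA GAT GCC TAG AGA TGC CAA TAT TAT AAT GGA ATT TGG CAT GGC CAA AAT CAG GCT CTA GAT CCA — no ATG→stop ORF.
Frame -2: TGA GGA CAT TCC CTA TAG ATG CCT AGA GAT GCC AAT ATT ATA ATG GAA TTT GGC ATG GCC AAA ATC AGG CTC TAG ATC — ATG at 20, stop TAG at 74 → 57 nt; ATG at 44, stop TAG at 74 → 33 nt; ATG at 56, stop TAG at 74 → 21 nt.
Frame -3: GAG GAC ATT CCC TAT AGA TGC CTA GAG ATG CCA ATA TTA TAA TGG AAT TTG GCA TGG CCA AAA TCA GGC TCT AGA TCC — ATG at 30, stop TAA at 42 → 15 nt.
Longest ORF is 57 nt in frame -2 (positions 20–76).

-2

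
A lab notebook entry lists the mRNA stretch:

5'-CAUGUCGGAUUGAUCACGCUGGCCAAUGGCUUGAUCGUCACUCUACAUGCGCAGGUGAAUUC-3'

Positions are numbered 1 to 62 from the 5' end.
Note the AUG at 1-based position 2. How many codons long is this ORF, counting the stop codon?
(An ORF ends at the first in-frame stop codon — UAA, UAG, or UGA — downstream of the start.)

4

Codons from position 2: AUG (2–4), UCG (5–7), GAU (8–10), UGA (11–13).
UGA is the first in-frame stop; that's 4 codons including the stop.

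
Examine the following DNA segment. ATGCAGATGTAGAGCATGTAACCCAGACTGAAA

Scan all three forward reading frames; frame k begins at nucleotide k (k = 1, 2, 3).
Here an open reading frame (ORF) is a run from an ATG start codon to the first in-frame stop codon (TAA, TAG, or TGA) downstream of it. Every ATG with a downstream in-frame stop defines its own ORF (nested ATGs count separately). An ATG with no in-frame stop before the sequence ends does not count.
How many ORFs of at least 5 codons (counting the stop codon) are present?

Frame 1: ATG CAG ATG TAG AGC ATG TAA CCC AGA CTG AAA — ATG at 1, stop TAG at 10 → 12 nt; ATG at 7, stop TAG at 10 → 6 nt; ATG at 16, stop TAA at 19 → 6 nt.
Frame 2: TGC AGA TGT AGA GCA TGT AAC CCA GAC TGA — no ATG→stop ORF.
Frame 3: GCA GAT GTA GAG CAT GTA ACC CAG ACT GAA — no ATG→stop ORF.
No ORF reaches 5 codons. Count = 0.

0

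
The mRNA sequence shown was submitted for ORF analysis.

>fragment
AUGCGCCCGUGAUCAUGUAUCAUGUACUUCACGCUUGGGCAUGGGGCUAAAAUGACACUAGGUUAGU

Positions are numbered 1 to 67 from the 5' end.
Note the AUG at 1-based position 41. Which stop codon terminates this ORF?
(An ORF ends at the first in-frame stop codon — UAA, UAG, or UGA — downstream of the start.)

Codons from position 41: AUG (41–43), GGG (44–46), CUA (47–49), AAA (50–52), UGA (53–55).
The first in-frame stop codon is UGA.

UGA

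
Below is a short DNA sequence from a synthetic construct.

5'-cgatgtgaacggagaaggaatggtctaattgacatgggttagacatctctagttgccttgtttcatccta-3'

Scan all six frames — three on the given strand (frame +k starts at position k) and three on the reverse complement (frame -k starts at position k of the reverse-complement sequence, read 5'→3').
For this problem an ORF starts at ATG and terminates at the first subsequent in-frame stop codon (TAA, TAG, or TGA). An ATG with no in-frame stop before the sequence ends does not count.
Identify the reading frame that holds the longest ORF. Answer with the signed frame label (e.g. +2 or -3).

Reverse complement (5'→3'): TAGGATGAAACAAGGCAACTAGAGATGTCTAACCCATGTCAATTAGACCATTCCTTCTCCGTTCACATCG
Frame +1: CGA TGT GAA CGG AGA AGG AAT GGT CTA ATT GAC ATG GGT TAG ACA TCT CTA GTT GCC TTG TTT CAT CCT — ATG at 34, stop TAG at 40 → 9 nt.
Frame +2: GAT GTG AAC GGA GAA GGA ATG GTC TAA TTG ACA TGG GTT AGA CAT CTC TAG TTG CCT TGT TTC ATC CTA — ATG at 20, stop TAA at 26 → 9 nt.
Frame +3: ATG TGA ACG GAG AAG GAA TGG TCT AAT TGA CAT GGG TTA GAC ATC TCT AGT TGC CTT GTT TCA TCC — ATG at 3, stop TGA at 6 → 6 nt.
Frame -1: TAG GAT GAA ACA AGG CAA CTA GAG ATG TCT AAC CCA TGT CAA TTA GAC CAT TCC TTC TCC GTT CAC ATC — no ATG→stop ORF.
Frame -2: AGG ATG AAA CAA GGC AAC TAG AGA TGT CTA ACC CAT GTC AAT TAG ACC ATT CCT TCT CCG TTC ACA TCG — ATG at 5, stop TAG at 20 → 18 nt.
Frame -3: GGA TGA AAC AAG GCA ACT AGA GAT GTC TAA CCC ATG TCA ATT AGA CCA TTC CTT CTC CGT TCA CAT — no ATG→stop ORF.
Longest ORF is 18 nt in frame -2 (positions 5–22).

-2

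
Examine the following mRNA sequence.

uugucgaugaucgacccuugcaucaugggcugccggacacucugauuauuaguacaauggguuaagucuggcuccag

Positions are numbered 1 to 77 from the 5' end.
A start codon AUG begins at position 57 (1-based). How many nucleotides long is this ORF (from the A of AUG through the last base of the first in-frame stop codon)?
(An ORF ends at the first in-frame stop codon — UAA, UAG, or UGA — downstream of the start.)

9

Codons from position 57: AUG (57–59), GGU (60–62), UAA (63–65).
UAA is the first in-frame stop; ORF spans 57–65, 9 nucleotides.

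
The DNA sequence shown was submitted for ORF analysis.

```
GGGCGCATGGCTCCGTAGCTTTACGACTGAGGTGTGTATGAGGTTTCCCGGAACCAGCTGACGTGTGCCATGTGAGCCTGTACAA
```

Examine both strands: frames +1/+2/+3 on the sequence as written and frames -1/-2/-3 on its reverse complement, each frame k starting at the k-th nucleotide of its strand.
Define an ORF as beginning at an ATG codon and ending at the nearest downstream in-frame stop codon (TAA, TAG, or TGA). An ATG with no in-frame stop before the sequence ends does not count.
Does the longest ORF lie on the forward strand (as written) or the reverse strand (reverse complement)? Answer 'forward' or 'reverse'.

Reverse complement (5'→3'): TTGTACAGGCTCACATGGCACACGTCAGCTGGTTCCGGGAAACCTCATACACACCTCAGTCGTAAAGCTACGGAGCCATGCGCCC
Frame +1: GGG CGC ATG GCT CCG TAG CTT TAC GAC TGA GGT GTG TAT GAG GTT TCC CGG AAC CAG CTG ACG TGT GCC ATG TGA GCC TGT ACA — ATG at 7, stop TAG at 16 → 12 nt; ATG at 70, stop TGA at 73 → 6 nt.
Frame +2: GGC GCA TGG CTC CGT AGC TTT ACG ACT GAG GTG TGT ATG AGG TTT CCC GGA ACC AGC TGA CGT GTG CCA TGT GAG CCT GTA CAA — ATG at 38, stop TGA at 59 → 24 nt.
Frame +3: GCG CAT GGC TCC GTA GCT TTA CGA CTG AGG TGT GTA TGA GGT TTC CCG GAA CCA GCT GAC GTG TGC CAT GTG AGC CTG TAC — no ATG→stop ORF.
Frame -1: TTG TAC AGG CTC ACA TGG CAC ACG TCA GCT GGT TCC GGG AAA CCT CAT ACA CAC CTC AGT CGT AAA GCT ACG GAG CCA TGC GCC — no ATG→stop ORF.
Frame -2: TGT ACA GGC TCA CAT GGC ACA CGT CAG CTG GTT CCG GGA AAC CTC ATA CAC ACC TCA GTC GTA AAG CTA CGG AGC CAT GCG CCC — no ATG→stop ORF.
Frame -3: GTA CAG GCT CAC ATG GCA CAC GTC AGC TGG TTC CGG GAA ACC TCA TAC ACA CCT CAG TCG TAA AGC TAC GGA GCC ATG CGC — ATG at 15, stop TAA at 63 → 51 nt.
Forward-strand max 24 nt; reverse-strand max 51 nt. The reverse strand has the longer ORF.

reverse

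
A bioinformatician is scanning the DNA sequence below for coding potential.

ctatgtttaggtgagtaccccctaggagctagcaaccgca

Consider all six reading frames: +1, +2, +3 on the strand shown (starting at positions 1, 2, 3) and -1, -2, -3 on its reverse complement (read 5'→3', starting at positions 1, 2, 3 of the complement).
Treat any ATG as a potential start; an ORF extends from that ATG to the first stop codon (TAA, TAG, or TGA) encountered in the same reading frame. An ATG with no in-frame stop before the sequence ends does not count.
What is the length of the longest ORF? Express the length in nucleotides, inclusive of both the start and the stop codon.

Reverse complement (5'→3'): TGCGGTTGCTAGCTCCTAGGGGGTACTCACCTAAACATAG
Frame +1: CTA TGT TTA GGT GAG TAC CCC CTA GGA GCT AGC AAC CGC — no ATG→stop ORF.
Frame +2: TAT GTT TAG GTG AGT ACC CCC TAG GAG CTA GCA ACC GCA — no ATG→stop ORF.
Frame +3: ATG TTT AGG TGA GTA CCC CCT AGG AGC TAG CAA CCG — ATG at 3, stop TGA at 12 → 12 nt.
Frame -1: TGC GGT TGC TAG CTC CTA GGG GGT ACT CAC CTA AAC ATA — no ATG→stop ORF.
Frame -2: GCG GTT GCT AGC TCC TAG GGG GTA CTC ACC TAA ACA TAG — no ATG→stop ORF.
Frame -3: CGG TTG CTA GCT CCT AGG GGG TAC TCA CCT AAA CAT — no ATG→stop ORF.
Longest: frame +3, positions 3–14, 12 nt = 4 codons = 3 aa. → 12 nucleotides.

12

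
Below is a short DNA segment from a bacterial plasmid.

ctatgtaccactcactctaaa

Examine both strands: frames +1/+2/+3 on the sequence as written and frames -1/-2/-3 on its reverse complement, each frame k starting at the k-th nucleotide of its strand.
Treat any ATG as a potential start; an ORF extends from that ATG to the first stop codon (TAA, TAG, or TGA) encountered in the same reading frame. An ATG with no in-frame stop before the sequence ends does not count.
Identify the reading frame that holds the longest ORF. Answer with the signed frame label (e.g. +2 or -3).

+3

Reverse complement (5'→3'): TTTAGAGTGAGTGGTACATAG
Frame +1: CTA TGT ACC ACT CAC TCT AAA — no ATG→stop ORF.
Frame +2: TAT GTA CCA CTC ACT CTA — no ATG→stop ORF.
Frame +3: ATG TAC CAC TCA CTC TAA — ATG at 3, stop TAA at 18 → 18 nt.
Frame -1: TTT AGA GTG AGT GGT ACA TAG — no ATG→stop ORF.
Frame -2: TTA GAG TGA GTG GTA CAT — no ATG→stop ORF.
Frame -3: TAG AGT GAG TGG TAC ATA — no ATG→stop ORF.
Longest ORF is 18 nt in frame +3 (positions 3–20).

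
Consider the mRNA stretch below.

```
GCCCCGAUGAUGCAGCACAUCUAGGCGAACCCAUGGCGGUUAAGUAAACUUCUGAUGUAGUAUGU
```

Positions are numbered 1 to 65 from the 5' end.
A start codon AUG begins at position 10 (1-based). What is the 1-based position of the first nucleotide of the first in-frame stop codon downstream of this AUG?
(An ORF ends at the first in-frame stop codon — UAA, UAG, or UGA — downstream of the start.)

22

Codons from position 10: AUG (10–12), CAG (13–15), CAC (16–18), AUC (19–21), UAG (22–24).
UAG is a stop codon; it begins at position 22.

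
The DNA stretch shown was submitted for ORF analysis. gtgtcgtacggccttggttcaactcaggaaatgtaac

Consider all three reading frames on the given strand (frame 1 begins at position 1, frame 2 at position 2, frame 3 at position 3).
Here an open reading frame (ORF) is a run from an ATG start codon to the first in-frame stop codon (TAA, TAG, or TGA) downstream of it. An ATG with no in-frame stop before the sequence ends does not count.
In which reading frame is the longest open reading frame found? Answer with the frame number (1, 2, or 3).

1

Frame 1: GTG TCG TAC GGC CTT GGT TCA ACT CAG GAA ATG TAA — ATG at 31, stop TAA at 34 → 6 nt.
Frame 2: TGT CGT ACG GCC TTG GTT CAA CTC AGG AAA TGT AAC — no ATG→stop ORF.
Frame 3: GTC GTA CGG CCT TGG TTC AAC TCA GGA AAT GTA — no ATG→stop ORF.
Longest ORF is 6 nt in frame 1 (positions 31–36).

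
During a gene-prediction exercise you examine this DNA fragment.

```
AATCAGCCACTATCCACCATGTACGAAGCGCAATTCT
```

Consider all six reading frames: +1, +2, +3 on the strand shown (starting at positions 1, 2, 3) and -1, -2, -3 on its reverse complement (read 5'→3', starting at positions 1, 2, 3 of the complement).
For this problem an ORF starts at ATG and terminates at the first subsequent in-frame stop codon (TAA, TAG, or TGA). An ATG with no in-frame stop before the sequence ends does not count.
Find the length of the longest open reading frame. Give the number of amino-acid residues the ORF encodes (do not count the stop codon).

5

Reverse complement (5'→3'): AGAATTGCGCTTCGTACATGGTGGATAGTGGCTGATT
Frame +1: AAT CAG CCA CTA TCC ACC ATG TAC GAA GCG CAA TTC — no ATG→stop ORF.
Frame +2: ATC AGC CAC TAT CCA CCA TGT ACG AAG CGC AAT TCT — no ATG→stop ORF.
Frame +3: TCA GCC ACT ATC CAC CAT GTA CGA AGC GCA ATT — no ATG→stop ORF.
Frame -1: AGA ATT GCG CTT CGT ACA TGG TGG ATA GTG GCT GAT — no ATG→stop ORF.
Frame -2: GAA TTG CGC TTC GTA CAT GGT GGA TAG TGG CTG ATT — no ATG→stop ORF.
Frame -3: AAT TGC GCT TCG TAC ATG GTG GAT AGT GGC TGA — ATG at 18, stop TGA at 33 → 18 nt.
Longest: frame -3, positions 18–35, 18 nt = 6 codons = 5 aa. → 5 amino acids.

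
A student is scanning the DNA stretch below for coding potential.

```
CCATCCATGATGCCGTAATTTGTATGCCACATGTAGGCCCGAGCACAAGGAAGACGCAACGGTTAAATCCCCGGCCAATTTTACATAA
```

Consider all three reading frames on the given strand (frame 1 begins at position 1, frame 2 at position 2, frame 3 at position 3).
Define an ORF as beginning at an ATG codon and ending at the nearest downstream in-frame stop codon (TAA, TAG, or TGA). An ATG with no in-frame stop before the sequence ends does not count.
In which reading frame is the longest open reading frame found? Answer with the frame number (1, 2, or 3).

1

Frame 1: CCA TCC ATG ATG CCG TAA TTT GTA TGC CAC ATG TAG GCC CGA GCA CAA GGA AGA CGC AAC GGT TAA ATC CCC GGC CAA TTT TAC ATA — ATG at 7, stop TAA at 16 → 12 nt; ATG at 10, stop TAA at 16 → 9 nt; ATG at 31, stop TAG at 34 → 6 nt.
Frame 2: CAT CCA TGA TGC CGT AAT TTG TAT GCC ACA TGT AGG CCC GAG CAC AAG GAA GAC GCA ACG GTT AAA TCC CCG GCC AAT TTT ACA TAA — no ATG→stop ORF.
Frame 3: ATC CAT GAT GCC GTA ATT TGT ATG CCA CAT GTA GGC CCG AGC ACA AGG AAG ACG CAA CGG TTA AAT CCC CGG CCA ATT TTA CAT — no ATG→stop ORF.
Longest ORF is 12 nt in frame 1 (positions 7–18).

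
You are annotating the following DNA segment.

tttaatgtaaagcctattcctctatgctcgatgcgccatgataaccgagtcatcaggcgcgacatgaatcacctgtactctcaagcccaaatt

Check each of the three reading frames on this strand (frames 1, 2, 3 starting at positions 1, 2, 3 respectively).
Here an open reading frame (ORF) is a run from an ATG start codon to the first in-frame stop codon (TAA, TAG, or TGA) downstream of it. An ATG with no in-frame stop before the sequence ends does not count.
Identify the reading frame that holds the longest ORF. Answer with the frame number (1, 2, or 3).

Frame 1: TTT AAT GTA AAG CCT ATT CCT CTA TGC TCG ATG CGC CAT GAT AAC CGA GTC ATC AGG CGC GAC ATG AAT CAC CTG TAC TCT CAA GCC CAA ATT — no ATG→stop ORF.
Frame 2: TTA ATG TAA AGC CTA TTC CTC TAT GCT CGA TGC GCC ATG ATA ACC GAG TCA TCA GGC GCG ACA TGA ATC ACC TGT ACT CTC AAG CCC AAA — ATG at 5, stop TAA at 8 → 6 nt; ATG at 38, stop TGA at 65 → 30 nt.
Frame 3: TAA TGT AAA GCC TAT TCC TCT ATG CTC GAT GCG CCA TGA TAA CCG AGT CAT CAG GCG CGA CAT GAA TCA CCT GTA CTC TCA AGC CCA AAT — ATG at 24, stop TGA at 39 → 18 nt.
Longest ORF is 30 nt in frame 2 (positions 38–67).

2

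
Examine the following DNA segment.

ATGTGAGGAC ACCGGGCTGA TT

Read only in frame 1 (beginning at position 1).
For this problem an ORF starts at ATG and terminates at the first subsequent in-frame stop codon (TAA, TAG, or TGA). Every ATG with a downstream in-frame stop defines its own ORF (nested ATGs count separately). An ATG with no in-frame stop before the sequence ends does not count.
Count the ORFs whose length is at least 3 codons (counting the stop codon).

Frame 1: ATG TGA GGA CAC CGG GCT GAT — ATG at 1, stop TGA at 4 → 6 nt.
No ORF reaches 3 codons. Count = 0.

0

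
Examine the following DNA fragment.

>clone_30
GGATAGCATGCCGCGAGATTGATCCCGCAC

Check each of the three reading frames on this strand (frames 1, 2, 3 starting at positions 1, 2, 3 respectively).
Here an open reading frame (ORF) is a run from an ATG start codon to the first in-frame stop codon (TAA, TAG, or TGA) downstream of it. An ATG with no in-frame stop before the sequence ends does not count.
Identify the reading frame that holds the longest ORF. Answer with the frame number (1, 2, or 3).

2

Frame 1: GGA TAG CAT GCC GCG AGA TTG ATC CCG CAC — no ATG→stop ORF.
Frame 2: GAT AGC ATG CCG CGA GAT TGA TCC CGC — ATG at 8, stop TGA at 20 → 15 nt.
Frame 3: ATA GCA TGC CGC GAG ATT GAT CCC GCA — no ATG→stop ORF.
Longest ORF is 15 nt in frame 2 (positions 8–22).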